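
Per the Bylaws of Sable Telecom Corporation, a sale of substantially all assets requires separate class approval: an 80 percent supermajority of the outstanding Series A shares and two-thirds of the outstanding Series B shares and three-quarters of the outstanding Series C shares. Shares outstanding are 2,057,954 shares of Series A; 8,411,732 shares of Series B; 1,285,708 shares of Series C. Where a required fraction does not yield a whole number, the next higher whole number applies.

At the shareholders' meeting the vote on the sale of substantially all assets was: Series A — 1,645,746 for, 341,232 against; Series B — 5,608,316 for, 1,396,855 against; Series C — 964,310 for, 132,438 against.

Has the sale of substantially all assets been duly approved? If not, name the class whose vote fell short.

Not approved — the Series A shares did not give the required vote.

Series A: 4/5 of 2057954 = 1646363.20, rounded up to 1646364; 1,646,364 required, 1,645,746 in favor — not approved.
Series B: 2/3 of 8411732 = 5607821.33, rounded up to 5607822; 5,607,822 required, 5,608,316 in favor — approved.
Series C: 3/4 of 1285708 = 964281; 964,281 required, 964,310 in favor — approved.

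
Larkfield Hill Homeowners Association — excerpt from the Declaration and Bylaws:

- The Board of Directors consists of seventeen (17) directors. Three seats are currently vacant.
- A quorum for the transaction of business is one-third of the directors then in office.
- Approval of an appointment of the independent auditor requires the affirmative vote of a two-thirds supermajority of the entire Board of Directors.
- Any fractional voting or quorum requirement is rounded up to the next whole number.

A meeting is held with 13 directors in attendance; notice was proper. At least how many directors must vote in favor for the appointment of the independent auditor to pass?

The appointment of the independent auditor requires two-thirds of the entire Board of Directors (17).
2/3 of 17 = 11.33, rounded up to 12.

12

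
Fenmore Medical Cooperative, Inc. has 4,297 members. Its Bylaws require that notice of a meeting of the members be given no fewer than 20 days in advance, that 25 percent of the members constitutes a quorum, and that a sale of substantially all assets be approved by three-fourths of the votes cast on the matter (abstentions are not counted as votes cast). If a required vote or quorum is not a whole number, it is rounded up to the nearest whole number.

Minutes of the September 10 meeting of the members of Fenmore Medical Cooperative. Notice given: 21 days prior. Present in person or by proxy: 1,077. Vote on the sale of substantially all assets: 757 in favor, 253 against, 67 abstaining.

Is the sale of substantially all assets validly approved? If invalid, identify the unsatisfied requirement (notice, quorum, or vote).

Notice: 21 days given; 20 required. Satisfied.
Quorum: 25% of 4,297 = 1,074.25, rounded up to 1,075; 1,077 present. Satisfied.
Vote: requires three-fourths of the votes cast (1,077 − 67 abstaining = 1,010); 3/4 of 1010 = 757.50, rounded up to 758, so 758 needed; 757 in favor. Not satisfied.

Invalid — vote requirement not satisfied.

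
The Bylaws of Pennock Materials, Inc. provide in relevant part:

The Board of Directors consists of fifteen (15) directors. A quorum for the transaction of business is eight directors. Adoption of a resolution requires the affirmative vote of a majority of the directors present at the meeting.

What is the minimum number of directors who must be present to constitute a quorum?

8

The quorum is fixed at 8.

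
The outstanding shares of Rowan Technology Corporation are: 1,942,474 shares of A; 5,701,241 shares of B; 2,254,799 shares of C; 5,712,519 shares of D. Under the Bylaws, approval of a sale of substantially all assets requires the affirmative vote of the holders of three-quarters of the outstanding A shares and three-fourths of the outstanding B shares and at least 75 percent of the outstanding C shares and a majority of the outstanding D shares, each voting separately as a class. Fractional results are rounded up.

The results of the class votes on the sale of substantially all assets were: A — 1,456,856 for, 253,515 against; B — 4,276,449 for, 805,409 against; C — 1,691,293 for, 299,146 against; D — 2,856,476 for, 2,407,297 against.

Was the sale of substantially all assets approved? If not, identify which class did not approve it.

Approved — every class gave the required vote.

A: 3/4 of 1942474 = 1456855.50, rounded up to 1456856; 1,456,856 required, 1,456,856 in favor — approved.
B: 3/4 of 5701241 = 4275930.75, rounded up to 4275931; 4,275,931 required, 4,276,449 in favor — approved.
C: 3/4 of 2254799 = 1691099.25, rounded up to 1691100; 1,691,100 required, 1,691,293 in favor — approved.
D: a majority of 5712519 is 2856260; 2,856,260 required, 2,856,476 in favor — approved.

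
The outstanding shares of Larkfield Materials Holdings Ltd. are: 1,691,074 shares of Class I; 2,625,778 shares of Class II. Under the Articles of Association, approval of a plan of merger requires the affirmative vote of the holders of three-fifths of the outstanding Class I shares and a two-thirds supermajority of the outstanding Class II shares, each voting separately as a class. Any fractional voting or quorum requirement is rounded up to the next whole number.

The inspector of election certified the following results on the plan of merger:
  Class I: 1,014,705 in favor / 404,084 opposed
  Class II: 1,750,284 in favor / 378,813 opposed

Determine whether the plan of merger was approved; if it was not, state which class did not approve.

Not approved — the Class II shares did not give the required vote.

Class I: 3/5 of 1691074 = 1014644.40, rounded up to 1014645; 1,014,645 required, 1,014,705 in favor — approved.
Class II: 2/3 of 2625778 = 1750518.67, rounded up to 1750519; 1,750,519 required, 1,750,284 in favor — not approved.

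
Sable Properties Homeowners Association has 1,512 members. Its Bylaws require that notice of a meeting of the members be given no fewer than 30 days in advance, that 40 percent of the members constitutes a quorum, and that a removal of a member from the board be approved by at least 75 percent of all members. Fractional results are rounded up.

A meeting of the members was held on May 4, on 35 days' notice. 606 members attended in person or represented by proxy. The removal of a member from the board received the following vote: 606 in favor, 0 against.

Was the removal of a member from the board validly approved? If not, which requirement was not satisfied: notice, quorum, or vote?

Notice: 35 days given; 30 required. Satisfied.
Quorum: 40% of 1,512 = 604.80, rounded up to 605; 606 present. Satisfied.
Vote: requires three-fourths of all members (1,512); 3/4 of 1512 = 1134, so 1,134 needed; 606 in favor. Not satisfied.

Invalid — vote requirement not satisfied.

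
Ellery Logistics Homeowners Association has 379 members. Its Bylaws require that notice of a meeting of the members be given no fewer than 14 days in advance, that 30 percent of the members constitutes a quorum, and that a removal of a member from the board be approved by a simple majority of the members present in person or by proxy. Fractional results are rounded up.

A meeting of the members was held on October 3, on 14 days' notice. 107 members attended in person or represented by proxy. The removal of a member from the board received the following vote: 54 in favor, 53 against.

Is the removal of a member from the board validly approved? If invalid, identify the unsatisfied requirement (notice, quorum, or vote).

Notice: 14 days given; 14 required. Satisfied.
Quorum: 30% of 379 = 113.70, rounded up to 114; 107 present. Not satisfied.
Vote: requires a majority of those present (107); a majority of 107 is 54, so 54 needed; 54 in favor. Satisfied.

Invalid — quorum requirement not satisfied.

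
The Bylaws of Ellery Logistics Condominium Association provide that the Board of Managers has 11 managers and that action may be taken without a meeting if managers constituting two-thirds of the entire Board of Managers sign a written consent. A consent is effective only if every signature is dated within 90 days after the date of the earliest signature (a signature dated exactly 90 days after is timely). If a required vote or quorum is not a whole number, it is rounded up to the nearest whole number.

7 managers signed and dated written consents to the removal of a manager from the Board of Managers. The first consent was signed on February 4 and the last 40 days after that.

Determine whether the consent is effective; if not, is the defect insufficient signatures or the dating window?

Not effective — insufficient signatures.

Signatures required: two-thirds of 11 — 2/3 of 11 = 7.33, rounded up to 8, so 8 needed; 7 signed. Insufficient.
Dating window: the latest signature is 40 days after the earliest; the limit is 90 days. Within the window.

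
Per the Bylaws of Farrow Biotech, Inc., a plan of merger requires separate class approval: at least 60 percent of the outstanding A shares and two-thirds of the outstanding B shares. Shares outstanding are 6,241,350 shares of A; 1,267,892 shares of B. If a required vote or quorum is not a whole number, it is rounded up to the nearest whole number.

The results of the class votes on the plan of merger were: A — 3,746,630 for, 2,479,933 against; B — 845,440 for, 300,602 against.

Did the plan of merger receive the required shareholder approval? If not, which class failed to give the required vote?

A: 3/5 of 6241350 = 3744810; 3,744,810 required, 3,746,630 in favor — approved.
B: 2/3 of 1267892 = 845261.33, rounded up to 845262; 845,262 required, 845,440 in favor — approved.

Approved — every class gave the required vote.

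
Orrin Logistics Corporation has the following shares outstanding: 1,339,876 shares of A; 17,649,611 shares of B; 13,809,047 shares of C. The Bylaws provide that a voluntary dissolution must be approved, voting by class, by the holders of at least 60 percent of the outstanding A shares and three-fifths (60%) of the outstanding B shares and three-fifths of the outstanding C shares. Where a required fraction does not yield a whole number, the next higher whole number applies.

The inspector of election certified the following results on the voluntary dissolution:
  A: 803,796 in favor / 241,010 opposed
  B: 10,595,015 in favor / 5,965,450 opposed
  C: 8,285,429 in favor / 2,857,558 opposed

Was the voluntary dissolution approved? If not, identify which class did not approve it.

A: 3/5 of 1339876 = 803925.60, rounded up to 803926; 803,926 required, 803,796 in favor — not approved.
B: 3/5 of 17649611 = 10589766.60, rounded up to 10589767; 10,589,767 required, 10,595,015 in favor — approved.
C: 3/5 of 13809047 = 8285428.20, rounded up to 8285429; 8,285,429 required, 8,285,429 in favor — approved.

Not approved — the A shares did not give the required vote.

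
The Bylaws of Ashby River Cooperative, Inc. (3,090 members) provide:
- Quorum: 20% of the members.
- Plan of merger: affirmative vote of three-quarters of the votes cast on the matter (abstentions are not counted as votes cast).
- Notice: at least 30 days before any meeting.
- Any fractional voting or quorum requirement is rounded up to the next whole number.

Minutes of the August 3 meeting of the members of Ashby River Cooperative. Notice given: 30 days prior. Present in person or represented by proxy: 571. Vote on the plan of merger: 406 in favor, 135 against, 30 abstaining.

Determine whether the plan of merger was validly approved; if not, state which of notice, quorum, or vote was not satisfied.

Notice: 30 days given; 30 required. Satisfied.
Quorum: 20% of 3,090 = 618; 571 present. Not satisfied.
Vote: requires three-fourths of the votes cast (571 − 30 abstaining = 541); 3/4 of 541 = 405.75, rounded up to 406, so 406 needed; 406 in favor. Satisfied.

Invalid — quorum requirement not satisfied.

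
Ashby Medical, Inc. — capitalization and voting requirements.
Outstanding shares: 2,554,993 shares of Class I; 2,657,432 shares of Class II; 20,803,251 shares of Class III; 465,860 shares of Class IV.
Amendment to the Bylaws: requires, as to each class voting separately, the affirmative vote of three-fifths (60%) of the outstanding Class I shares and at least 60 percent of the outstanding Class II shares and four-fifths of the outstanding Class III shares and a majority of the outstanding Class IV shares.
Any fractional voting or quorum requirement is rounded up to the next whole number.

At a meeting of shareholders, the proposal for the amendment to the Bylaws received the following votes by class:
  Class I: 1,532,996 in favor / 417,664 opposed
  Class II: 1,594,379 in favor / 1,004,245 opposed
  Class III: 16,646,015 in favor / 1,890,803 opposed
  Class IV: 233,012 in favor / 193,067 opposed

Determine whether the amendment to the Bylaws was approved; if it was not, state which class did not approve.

Class I: 3/5 of 2554993 = 1532995.80, rounded up to 1532996; 1,532,996 required, 1,532,996 in favor — approved.
Class II: 3/5 of 2657432 = 1594459.20, rounded up to 1594460; 1,594,460 required, 1,594,379 in favor — not approved.
Class III: 4/5 of 20803251 = 16642600.80, rounded up to 16642601; 16,642,601 required, 16,646,015 in favor — approved.
Class IV: a majority of 465860 is 232931; 232,931 required, 233,012 in favor — approved.

Not approved — the Class II shares did not give the required vote.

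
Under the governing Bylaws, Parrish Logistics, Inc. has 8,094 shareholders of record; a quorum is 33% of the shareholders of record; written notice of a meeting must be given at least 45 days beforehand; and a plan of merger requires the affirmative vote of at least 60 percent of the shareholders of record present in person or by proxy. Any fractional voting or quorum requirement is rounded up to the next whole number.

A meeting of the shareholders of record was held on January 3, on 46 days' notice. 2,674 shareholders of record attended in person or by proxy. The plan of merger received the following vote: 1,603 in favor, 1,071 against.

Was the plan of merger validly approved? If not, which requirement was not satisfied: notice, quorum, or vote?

Invalid — vote requirement not satisfied.

Notice: 46 days given; 45 required. Satisfied.
Quorum: 33% of 8,094 = 2,671.02, rounded up to 2,672; 2,674 present. Satisfied.
Vote: requires three-fifths of those present (2,674); 3/5 of 2674 = 1604.40, rounded up to 1605, so 1,605 needed; 1,603 in favor. Not satisfied.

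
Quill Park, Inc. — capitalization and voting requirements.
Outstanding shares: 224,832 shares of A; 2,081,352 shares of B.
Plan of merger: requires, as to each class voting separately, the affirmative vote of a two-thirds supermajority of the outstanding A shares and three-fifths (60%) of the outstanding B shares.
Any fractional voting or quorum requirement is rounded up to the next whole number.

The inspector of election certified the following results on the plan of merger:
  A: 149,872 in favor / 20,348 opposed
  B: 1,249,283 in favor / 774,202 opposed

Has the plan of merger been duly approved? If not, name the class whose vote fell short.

A: 2/3 of 224832 = 149888; 149,888 required, 149,872 in favor — not approved.
B: 3/5 of 2081352 = 1248811.20, rounded up to 1248812; 1,248,812 required, 1,249,283 in favor — approved.

Not approved — the A shares did not give the required vote.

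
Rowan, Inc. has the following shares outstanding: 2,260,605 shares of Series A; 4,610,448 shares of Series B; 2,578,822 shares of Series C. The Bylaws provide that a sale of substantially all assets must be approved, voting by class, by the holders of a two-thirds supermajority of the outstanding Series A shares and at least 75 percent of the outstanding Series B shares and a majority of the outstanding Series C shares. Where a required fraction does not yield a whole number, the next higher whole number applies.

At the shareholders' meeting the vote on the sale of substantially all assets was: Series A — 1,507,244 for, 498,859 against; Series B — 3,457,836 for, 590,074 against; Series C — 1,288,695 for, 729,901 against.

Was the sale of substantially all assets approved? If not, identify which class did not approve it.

Not approved — the Series C shares did not give the required vote.

Series A: 2/3 of 2260605 = 1507070; 1,507,070 required, 1,507,244 in favor — approved.
Series B: 3/4 of 4610448 = 3457836; 3,457,836 required, 3,457,836 in favor — approved.
Series C: a majority of 2578822 is 1289412; 1,289,412 required, 1,288,695 in favor — not approved.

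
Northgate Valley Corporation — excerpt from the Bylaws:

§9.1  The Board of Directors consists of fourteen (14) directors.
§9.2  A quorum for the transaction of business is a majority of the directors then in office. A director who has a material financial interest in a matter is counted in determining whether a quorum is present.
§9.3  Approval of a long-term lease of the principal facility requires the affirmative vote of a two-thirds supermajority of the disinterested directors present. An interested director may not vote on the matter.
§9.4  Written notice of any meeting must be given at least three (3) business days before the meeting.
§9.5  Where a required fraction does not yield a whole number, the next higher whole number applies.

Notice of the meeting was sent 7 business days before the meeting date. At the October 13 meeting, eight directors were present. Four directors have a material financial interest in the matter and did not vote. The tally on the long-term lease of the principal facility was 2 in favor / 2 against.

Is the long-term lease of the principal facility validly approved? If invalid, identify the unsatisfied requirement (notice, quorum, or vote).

Notice: 7 business days given; 3 required (7 ≥ 3). Satisfied.
Quorum: 8 present (interested directors count toward quorum); quorum is 8. Satisfied.
Vote: the long-term lease of the principal facility requires two-thirds of the disinterested directors present (8 − 4 = 4). 2/3 of 4 = 2.67, rounded up to 3, so 3 affirmative votes are needed; 2 voted in favor. Not satisfied.

Invalid — vote requirement not satisfied.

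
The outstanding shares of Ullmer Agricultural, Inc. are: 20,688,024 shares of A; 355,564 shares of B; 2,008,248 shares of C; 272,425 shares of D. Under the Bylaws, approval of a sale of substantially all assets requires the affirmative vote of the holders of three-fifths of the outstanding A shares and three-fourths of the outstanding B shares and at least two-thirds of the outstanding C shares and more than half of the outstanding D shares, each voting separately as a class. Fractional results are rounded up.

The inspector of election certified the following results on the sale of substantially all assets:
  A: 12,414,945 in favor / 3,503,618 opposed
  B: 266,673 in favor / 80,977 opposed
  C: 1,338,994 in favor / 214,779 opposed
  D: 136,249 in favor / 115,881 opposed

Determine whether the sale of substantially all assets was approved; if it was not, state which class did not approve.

A: 3/5 of 20688024 = 12412814.40, rounded up to 12412815; 12,412,815 required, 12,414,945 in favor — approved.
B: 3/4 of 355564 = 266673; 266,673 required, 266,673 in favor — approved.
C: 2/3 of 2008248 = 1338832; 1,338,832 required, 1,338,994 in favor — approved.
D: a majority of 272425 is 136213; 136,213 required, 136,249 in favor — approved.

Approved — every class gave the required vote.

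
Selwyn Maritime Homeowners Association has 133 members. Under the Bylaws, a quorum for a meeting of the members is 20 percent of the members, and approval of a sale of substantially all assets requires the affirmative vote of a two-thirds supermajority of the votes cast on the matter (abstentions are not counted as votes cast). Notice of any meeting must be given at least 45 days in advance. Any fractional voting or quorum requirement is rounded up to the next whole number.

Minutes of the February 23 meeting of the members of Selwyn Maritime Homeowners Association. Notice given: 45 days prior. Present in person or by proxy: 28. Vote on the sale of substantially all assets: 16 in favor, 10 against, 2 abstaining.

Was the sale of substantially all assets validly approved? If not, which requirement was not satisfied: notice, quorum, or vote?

Notice: 45 days given; 45 required. Satisfied.
Quorum: 20% of 133 = 26.60, rounded up to 27; 28 present. Satisfied.
Vote: requires two-thirds of the votes cast (28 − 2 abstaining = 26); 2/3 of 26 = 17.33, rounded up to 18, so 18 needed; 16 in favor. Not satisfied.

Invalid — vote requirement not satisfied.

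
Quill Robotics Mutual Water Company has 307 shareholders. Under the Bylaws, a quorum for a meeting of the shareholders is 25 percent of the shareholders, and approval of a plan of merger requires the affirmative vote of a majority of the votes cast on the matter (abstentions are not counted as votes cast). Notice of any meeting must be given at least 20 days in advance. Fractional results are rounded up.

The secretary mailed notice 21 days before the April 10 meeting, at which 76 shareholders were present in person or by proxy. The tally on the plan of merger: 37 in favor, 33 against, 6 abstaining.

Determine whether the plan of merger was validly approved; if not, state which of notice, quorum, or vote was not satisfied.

Notice: 21 days given; 20 required. Satisfied.
Quorum: 25% of 307 = 76.75, rounded up to 77; 76 present. Not satisfied.
Vote: requires a majority of the votes cast (76 − 6 abstaining = 70); a majority of 70 is 36, so 36 needed; 37 in favor. Satisfied.

Invalid — quorum requirement not satisfied.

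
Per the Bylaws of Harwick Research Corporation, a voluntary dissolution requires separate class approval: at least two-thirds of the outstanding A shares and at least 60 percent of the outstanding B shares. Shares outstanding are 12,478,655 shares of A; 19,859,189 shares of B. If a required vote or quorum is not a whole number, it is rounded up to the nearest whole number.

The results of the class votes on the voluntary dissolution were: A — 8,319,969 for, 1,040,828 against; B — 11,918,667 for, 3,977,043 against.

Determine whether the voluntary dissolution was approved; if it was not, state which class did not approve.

Approved — every class gave the required vote.

A: 2/3 of 12478655 = 8319103.33, rounded up to 8319104; 8,319,104 required, 8,319,969 in favor — approved.
B: 3/5 of 19859189 = 11915513.40, rounded up to 11915514; 11,915,514 required, 11,918,667 in favor — approved.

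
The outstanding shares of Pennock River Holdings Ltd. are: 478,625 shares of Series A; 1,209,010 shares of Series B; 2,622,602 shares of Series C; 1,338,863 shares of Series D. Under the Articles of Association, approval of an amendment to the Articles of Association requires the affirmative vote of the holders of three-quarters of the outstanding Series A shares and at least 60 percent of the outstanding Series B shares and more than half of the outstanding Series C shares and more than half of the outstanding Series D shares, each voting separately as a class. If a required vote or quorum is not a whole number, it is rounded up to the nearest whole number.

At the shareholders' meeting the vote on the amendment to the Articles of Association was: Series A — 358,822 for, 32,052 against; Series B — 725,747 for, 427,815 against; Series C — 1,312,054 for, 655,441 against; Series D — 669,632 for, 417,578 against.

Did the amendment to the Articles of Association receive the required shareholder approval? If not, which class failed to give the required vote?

Not approved — the Series A shares did not give the required vote.

Series A: 3/4 of 478625 = 358968.75, rounded up to 358969; 358,969 required, 358,822 in favor — not approved.
Series B: 3/5 of 1209010 = 725406; 725,406 required, 725,747 in favor — approved.
Series C: a majority of 2622602 is 1311302; 1,311,302 required, 1,312,054 in favor — approved.
Series D: a majority of 1338863 is 669432; 669,432 required, 669,632 in favor — approved.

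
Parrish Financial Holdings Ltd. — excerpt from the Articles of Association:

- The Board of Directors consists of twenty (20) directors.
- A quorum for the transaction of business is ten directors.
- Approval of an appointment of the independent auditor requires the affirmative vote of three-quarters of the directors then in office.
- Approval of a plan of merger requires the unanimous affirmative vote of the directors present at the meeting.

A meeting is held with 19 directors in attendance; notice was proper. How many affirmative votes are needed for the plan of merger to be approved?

19

The plan of merger requires the unanimous vote of the directors present (19).
Unanimous means all 19.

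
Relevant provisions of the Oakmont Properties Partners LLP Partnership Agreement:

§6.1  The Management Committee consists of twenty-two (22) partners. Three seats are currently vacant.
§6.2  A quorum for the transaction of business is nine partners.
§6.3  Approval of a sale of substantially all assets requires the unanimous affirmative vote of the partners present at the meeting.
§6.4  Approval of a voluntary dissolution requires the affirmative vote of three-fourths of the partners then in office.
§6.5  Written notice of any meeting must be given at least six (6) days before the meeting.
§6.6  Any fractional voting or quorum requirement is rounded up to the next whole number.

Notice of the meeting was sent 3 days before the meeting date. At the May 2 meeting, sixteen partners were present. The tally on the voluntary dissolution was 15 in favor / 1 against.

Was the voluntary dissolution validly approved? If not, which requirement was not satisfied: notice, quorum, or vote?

Notice: 3 days given; 6 required (3 < 6). Not satisfied.
Quorum: 16 present; quorum is 9. Satisfied.
Vote: the voluntary dissolution requires three-fourths of the partners then in office (19). 3/4 of 19 = 14.25, rounded up to 15, so 15 affirmative votes are needed; 15 voted in favor. Satisfied.

Invalid — notice requirement not satisfied.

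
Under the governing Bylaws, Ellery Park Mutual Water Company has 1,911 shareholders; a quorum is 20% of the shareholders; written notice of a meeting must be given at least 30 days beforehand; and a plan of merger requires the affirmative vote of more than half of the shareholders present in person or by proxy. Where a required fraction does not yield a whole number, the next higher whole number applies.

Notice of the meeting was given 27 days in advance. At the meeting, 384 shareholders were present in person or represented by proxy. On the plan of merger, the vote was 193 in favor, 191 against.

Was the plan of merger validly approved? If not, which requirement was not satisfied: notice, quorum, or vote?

Invalid — notice requirement not satisfied.

Notice: 27 days given; 30 required. Not satisfied.
Quorum: 20% of 1,911 = 382.20, rounded up to 383; 384 present. Satisfied.
Vote: requires a majority of those present (384); a majority of 384 is 193, so 193 needed; 193 in favor. Satisfied.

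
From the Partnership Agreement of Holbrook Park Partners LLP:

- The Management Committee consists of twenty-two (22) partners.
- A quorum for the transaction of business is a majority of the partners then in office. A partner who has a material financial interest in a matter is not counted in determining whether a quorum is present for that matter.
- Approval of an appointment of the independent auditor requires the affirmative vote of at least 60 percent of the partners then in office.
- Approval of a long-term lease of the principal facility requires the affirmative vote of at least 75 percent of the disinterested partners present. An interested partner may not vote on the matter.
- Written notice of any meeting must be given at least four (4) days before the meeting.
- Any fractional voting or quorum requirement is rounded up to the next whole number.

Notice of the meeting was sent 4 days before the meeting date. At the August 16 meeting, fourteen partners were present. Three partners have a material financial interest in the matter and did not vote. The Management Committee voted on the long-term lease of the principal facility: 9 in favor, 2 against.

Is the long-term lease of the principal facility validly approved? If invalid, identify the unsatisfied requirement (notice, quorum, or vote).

Notice: 4 days given; 4 required (4 ≥ 4). Satisfied.
Quorum: 14 present, but the 3 interested partners do not count, leaving 11. Quorum is 12. Not satisfied.
Vote: the long-term lease of the principal facility requires three-fourths of the disinterested partners present (14 − 3 = 11). 3/4 of 11 = 8.25, rounded up to 9, so 9 affirmative votes are needed; 9 voted in favor. Satisfied. (Moot — without a quorum no business can be validly transacted.)

Invalid — quorum requirement not satisfied.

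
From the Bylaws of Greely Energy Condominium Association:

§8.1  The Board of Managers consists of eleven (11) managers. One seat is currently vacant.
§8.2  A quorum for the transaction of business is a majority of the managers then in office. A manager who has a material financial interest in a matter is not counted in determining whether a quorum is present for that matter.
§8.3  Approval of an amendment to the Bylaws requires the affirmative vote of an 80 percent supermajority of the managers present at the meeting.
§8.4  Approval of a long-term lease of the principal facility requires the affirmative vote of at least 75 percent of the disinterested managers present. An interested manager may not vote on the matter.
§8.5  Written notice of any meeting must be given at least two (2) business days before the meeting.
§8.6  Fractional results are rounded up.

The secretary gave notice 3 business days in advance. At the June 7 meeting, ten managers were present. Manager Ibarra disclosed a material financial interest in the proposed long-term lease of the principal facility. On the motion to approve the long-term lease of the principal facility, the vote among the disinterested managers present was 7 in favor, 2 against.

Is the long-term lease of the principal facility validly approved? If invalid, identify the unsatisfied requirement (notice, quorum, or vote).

Notice: 3 business days given; 2 required (3 ≥ 2). Satisfied.
Quorum: 10 present, but the 1 interested manager does not count, leaving 9. Quorum is 6. Satisfied.
Vote: the long-term lease of the principal facility requires three-fourths of the disinterested managers present (10 − 1 = 9). 3/4 of 9 = 6.75, rounded up to 7, so 7 affirmative votes are needed; 7 voted in favor. Satisfied.

Valid — all requirements satisfied.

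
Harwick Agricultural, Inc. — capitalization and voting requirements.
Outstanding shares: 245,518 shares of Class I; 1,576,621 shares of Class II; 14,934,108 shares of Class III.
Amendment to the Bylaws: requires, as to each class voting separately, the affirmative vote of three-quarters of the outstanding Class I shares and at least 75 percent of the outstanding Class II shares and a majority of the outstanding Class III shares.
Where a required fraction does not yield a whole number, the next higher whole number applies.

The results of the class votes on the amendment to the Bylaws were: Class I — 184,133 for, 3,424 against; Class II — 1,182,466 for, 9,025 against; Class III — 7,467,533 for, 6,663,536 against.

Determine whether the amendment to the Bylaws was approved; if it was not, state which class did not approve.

Not approved — the Class I shares did not give the required vote.

Class I: 3/4 of 245518 = 184138.50, rounded up to 184139; 184,139 required, 184,133 in favor — not approved.
Class II: 3/4 of 1576621 = 1182465.75, rounded up to 1182466; 1,182,466 required, 1,182,466 in favor — approved.
Class III: a majority of 14934108 is 7467055; 7,467,055 required, 7,467,533 in favor — approved.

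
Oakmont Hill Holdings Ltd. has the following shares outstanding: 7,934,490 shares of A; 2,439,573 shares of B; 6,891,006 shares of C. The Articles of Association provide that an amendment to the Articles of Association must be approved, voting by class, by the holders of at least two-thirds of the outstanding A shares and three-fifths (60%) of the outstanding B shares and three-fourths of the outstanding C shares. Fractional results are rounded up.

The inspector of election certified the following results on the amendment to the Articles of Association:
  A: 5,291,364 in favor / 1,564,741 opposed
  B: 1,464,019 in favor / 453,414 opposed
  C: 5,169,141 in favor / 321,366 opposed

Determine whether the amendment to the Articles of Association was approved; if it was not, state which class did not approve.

Approved — every class gave the required vote.

A: 2/3 of 7934490 = 5289660; 5,289,660 required, 5,291,364 in favor — approved.
B: 3/5 of 2439573 = 1463743.80, rounded up to 1463744; 1,463,744 required, 1,464,019 in favor — approved.
C: 3/4 of 6891006 = 5168254.50, rounded up to 5168255; 5,168,255 required, 5,169,141 in favor — approved.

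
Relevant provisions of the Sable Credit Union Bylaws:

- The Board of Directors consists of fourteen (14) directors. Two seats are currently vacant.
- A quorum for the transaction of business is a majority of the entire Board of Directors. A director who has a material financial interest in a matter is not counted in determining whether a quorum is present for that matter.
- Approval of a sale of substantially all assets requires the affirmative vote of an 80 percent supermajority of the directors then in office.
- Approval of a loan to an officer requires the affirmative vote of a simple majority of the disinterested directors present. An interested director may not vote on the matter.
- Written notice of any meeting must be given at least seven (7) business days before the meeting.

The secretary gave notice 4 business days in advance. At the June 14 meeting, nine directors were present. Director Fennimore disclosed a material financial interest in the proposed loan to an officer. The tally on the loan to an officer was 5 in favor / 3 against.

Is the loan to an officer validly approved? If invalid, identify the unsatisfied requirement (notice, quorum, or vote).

Notice: 4 business days given; 7 required (4 < 7). Not satisfied.
Quorum: 9 present, but the 1 interested director does not count, leaving 8. Quorum is 8. Satisfied.
Vote: the loan to an officer requires a majority of the disinterested directors present (9 − 1 = 8). A majority of 8 is 5, so 5 affirmative votes are needed; 5 voted in favor. Satisfied.

Invalid — notice requirement not satisfied.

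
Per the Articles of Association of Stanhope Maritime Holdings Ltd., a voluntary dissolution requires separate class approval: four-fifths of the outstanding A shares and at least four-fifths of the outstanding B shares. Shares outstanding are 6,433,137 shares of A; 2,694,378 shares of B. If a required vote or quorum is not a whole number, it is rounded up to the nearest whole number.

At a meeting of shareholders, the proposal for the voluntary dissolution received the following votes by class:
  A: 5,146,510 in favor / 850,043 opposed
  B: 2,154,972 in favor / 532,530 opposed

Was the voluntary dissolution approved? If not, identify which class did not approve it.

Not approved — the B shares did not give the required vote.

A: 4/5 of 6433137 = 5146509.60, rounded up to 5146510; 5,146,510 required, 5,146,510 in favor — approved.
B: 4/5 of 2694378 = 2155502.40, rounded up to 2155503; 2,155,503 required, 2,154,972 in favor — not approved.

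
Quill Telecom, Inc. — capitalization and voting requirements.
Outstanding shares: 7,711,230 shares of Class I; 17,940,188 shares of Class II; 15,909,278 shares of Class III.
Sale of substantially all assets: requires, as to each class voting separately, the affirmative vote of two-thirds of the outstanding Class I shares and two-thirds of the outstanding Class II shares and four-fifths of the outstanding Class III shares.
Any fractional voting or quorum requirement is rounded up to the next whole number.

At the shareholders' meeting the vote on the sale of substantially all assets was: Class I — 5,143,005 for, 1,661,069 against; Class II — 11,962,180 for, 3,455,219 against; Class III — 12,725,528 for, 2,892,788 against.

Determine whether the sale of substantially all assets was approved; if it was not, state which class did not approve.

Class I: 2/3 of 7711230 = 5140820; 5,140,820 required, 5,143,005 in favor — approved.
Class II: 2/3 of 17940188 = 11960125.33, rounded up to 11960126; 11,960,126 required, 11,962,180 in favor — approved.
Class III: 4/5 of 15909278 = 12727422.40, rounded up to 12727423; 12,727,423 required, 12,725,528 in favor — not approved.

Not approved — the Class III shares did not give the required vote.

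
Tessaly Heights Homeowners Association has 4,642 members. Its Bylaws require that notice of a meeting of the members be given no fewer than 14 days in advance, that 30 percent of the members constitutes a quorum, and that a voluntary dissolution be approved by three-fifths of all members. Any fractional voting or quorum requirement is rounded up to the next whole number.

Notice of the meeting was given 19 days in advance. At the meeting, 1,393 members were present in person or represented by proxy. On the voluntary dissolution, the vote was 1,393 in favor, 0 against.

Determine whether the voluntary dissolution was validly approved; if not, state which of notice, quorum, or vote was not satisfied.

Notice: 19 days given; 14 required. Satisfied.
Quorum: 30% of 4,642 = 1,392.60, rounded up to 1,393; 1,393 present. Satisfied.
Vote: requires three-fifths of all members (4,642); 3/5 of 4642 = 2785.20, rounded up to 2786, so 2,786 needed; 1,393 in favor. Not satisfied.

Invalid — vote requirement not satisfied.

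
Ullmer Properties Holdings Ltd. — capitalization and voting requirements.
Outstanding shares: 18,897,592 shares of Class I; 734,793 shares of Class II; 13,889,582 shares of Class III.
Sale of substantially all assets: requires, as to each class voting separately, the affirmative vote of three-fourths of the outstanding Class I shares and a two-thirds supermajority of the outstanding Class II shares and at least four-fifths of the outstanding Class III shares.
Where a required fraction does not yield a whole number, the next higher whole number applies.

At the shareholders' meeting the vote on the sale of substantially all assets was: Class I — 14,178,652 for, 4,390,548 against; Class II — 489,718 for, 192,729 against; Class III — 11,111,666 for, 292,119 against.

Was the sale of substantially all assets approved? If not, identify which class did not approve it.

Not approved — the Class II shares did not give the required vote.

Class I: 3/4 of 18897592 = 14173194; 14,173,194 required, 14,178,652 in favor — approved.
Class II: 2/3 of 734793 = 489862; 489,862 required, 489,718 in favor — not approved.
Class III: 4/5 of 13889582 = 11111665.60, rounded up to 11111666; 11,111,666 required, 11,111,666 in favor — approved.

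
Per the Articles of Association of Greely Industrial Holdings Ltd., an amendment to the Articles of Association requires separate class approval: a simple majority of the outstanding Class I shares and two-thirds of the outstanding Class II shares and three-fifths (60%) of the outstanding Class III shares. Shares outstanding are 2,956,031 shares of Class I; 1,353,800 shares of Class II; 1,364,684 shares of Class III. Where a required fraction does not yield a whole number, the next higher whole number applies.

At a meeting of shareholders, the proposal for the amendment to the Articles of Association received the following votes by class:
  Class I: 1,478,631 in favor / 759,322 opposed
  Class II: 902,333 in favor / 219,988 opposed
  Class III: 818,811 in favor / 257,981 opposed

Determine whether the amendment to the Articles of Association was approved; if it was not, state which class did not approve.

Class I: a majority of 2956031 is 1478016; 1,478,016 required, 1,478,631 in favor — approved.
Class II: 2/3 of 1353800 = 902533.33, rounded up to 902534; 902,534 required, 902,333 in favor — not approved.
Class III: 3/5 of 1364684 = 818810.40, rounded up to 818811; 818,811 required, 818,811 in favor — approved.

Not approved — the Class II shares did not give the required vote.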